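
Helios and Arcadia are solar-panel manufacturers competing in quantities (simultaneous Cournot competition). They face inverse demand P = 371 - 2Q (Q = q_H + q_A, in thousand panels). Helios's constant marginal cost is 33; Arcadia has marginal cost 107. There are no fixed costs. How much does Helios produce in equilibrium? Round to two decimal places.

68.67

Helios's profit: π_H = (371 - 2Q)q_H - (33q_H). Setting ∂π_H/∂q_H = 0: 338 - 4q_H - 2(q_A) = 0.
Arcadia's first-order condition: 264 - 4q_A - 2(q_H) = 0.
Best responses: q_H = (338 - 2q_A)/4, q_A = (264 - 2q_H)/4.
Solving the pair: q_H = 206/3, q_A = 95/3.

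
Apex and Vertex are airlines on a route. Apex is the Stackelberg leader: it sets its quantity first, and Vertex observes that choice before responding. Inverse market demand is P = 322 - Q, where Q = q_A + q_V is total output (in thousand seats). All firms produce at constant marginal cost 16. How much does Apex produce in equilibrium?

153

The follower Vertex best-responds to any q_A: π_V = (322 - Q)q_V - 16q_V.
Setting the follower's marginal profit to zero, 306 - q_A - 2q_V = 0, i.e. q_V = (306 - q_A)/2.
Apex substitutes q_V(q_A) into its own profit: π_A = q_A(322 - q_A - (306 - q_A)/2) - 16q_A = (169 - (1/2)q_A)q_A - 16q_A.
Maximising: ∂π_A/∂q_A = 153 - q_A = 0, giving q_A = 153.
Then q_V = (306 - 153)/2 = 153/2.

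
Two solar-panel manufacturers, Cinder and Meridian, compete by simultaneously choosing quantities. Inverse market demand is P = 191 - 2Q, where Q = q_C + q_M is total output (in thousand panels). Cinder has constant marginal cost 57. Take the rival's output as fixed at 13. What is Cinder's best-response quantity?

With the rival's output fixed at 13, Cinder's profit is π_C = (191 - 2·13 - 2q_C)q_C - (57q_C) = (165 - 2q_C)q_C - (57q_C).
∂π_C/∂q_C = 108 - 4q_C = 0, so q_C = 27.

27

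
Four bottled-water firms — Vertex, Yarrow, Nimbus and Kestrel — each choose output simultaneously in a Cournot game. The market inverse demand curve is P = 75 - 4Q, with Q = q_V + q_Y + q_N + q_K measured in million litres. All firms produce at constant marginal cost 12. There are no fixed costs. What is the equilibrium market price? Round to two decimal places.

Each firm earns π_i = (75 - 4Q)q_i - 12q_i.
First-order condition (treating rivals' output as given): 63 - 8q_i - 4·Σ_{j≠i} q_j = 0.
By symmetry each firm produces the same amount; substituting Σ_{j≠i} q_j = 3q_i yields q_i = 63/20.
Total output Q = 63/5, so price P = 75 - 4·(63/5) = 123/5.

24.60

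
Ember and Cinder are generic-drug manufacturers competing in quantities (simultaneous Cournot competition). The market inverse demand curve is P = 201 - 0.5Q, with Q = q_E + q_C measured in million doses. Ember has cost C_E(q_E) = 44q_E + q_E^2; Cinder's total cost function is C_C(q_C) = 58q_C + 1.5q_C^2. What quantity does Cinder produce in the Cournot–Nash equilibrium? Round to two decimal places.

29.83

Ember's profit: π_E = (201 - 0.5Q)q_E - (44q_E + q_E²). Setting ∂π_E/∂q_E = 0: 157 - 3q_E - (1/2)(q_C) = 0.
Cinder's first-order condition: 143 - 4q_C - (1/2)(q_E) = 0.
So q_E = (157 - (1/2)q_C)/3 and q_C = (143 - (1/2)q_E)/4.
Substituting one into the other gives q_E = 47.3617 and q_C = 1402/47.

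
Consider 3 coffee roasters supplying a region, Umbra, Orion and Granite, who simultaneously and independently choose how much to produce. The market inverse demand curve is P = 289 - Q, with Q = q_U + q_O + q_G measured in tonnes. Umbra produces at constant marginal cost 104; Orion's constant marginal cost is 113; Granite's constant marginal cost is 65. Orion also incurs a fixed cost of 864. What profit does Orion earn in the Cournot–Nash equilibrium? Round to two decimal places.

21.06

Umbra's profit: π_U = (289 - Q)q_U - (104q_U). Setting ∂π_U/∂q_U = 0: 185 - 2q_U - (q_O + q_G) = 0.
Orion's first-order condition: 176 - 2q_O - (q_U + q_G) = 0.
Granite's first-order condition: 224 - 2q_G - (q_U + q_O) = 0.
Adding the 3 conditions: 585 − 2Q − 2Q = 0, i.e. Q = 585/4.
Back-substituting: q_U = (185 − 585/4) = 155/4, q_O = (176 − 585/4) = 119/4, q_G = (224 − 585/4) = 311/4.
Price P = 289 - 585/4 = 571/4.
Orion's profit: (571/4 - 113)·(119/4) - 864 = 337/16.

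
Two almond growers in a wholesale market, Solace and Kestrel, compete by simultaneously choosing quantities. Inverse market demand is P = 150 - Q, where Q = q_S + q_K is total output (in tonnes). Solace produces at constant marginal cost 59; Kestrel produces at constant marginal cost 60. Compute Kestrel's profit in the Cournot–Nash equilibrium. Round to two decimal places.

880.11

Solace's profit: π_S = (150 - Q)q_S - (59q_S). Setting ∂π_S/∂q_S = 0: 91 - 2q_S - (q_K) = 0.
Kestrel's profit: π_K = (150 - Q)q_K - (60q_K). Setting ∂π_K/∂q_K = 0: 90 - 2q_K - (q_S) = 0.
So q_S = (91 - q_K)/2 and q_K = (90 - q_S)/2.
Solving the pair: q_S = 92/3, q_K = 89/3.
Price P = 150 - 181/3 = 269/3.
Kestrel's profit: (269/3 - 60)·(89/3) = 880.1111.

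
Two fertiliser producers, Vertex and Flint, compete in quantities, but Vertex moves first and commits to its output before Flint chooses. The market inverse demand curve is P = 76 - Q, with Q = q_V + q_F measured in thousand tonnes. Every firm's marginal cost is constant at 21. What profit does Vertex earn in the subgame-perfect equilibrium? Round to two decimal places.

The follower Flint best-responds to any q_V: π_F = (76 - Q)q_F - 21q_F.
Follower FOC: 55 - q_V - 2q_F = 0, so q_F(q_V) = (55 - q_V)/2.
The leader anticipates this reaction. Substituting into P = 76 - Q gives P = 97/2 - (1/2)q_V, so π_V = (97/2 - (1/2)q_V)q_V - 21q_V.
The leader's first-order condition 55/2 - q_V = 0 yields q_V = 55/2.
Then q_F = (55 - 55/2)/2 = 55/4.
Price P = 76 - 165/4 = 139/4.
Vertex's profit: (139/4 - 21)·(55/2) = 378.1250.

378.13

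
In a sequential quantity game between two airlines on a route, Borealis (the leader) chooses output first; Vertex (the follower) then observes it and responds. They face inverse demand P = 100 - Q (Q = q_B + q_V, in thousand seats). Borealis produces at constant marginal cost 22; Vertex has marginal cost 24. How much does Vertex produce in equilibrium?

18

Solve by backward induction. Given q_B, the follower Vertex maximises π_V = (100 - q_B - q_V)q_V - 24q_V.
∂π_V/∂q_V = 76 - q_B - 2q_V = 0 gives the reaction function q_V = (76 - q_B)/2.
Borealis substitutes q_V(q_B) into its own profit: π_B = q_B(100 - q_B - (76 - q_B)/2) - 22q_B = (62 - (1/2)q_B)q_B - 22q_B.
Leader FOC: 40 - q_B = 0, so q_B = 40.
Then q_V = (76 - 40)/2 = 18.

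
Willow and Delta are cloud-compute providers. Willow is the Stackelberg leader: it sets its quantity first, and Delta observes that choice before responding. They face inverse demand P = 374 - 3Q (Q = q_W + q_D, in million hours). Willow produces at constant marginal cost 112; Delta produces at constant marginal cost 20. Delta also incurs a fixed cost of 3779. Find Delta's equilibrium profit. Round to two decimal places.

2251.08

The follower Delta best-responds to any q_W: π_D = (374 - 3Q)q_D - 20q_D.
Follower FOC: 354 - 3q_W - 6q_D = 0, so q_D(q_W) = (354 - 3q_W)/6.
The leader anticipates this reaction. Substituting into P = 374 - 3Q gives P = 197 - (3/2)q_W, so π_W = (197 - (3/2)q_W)q_W - 112q_W.
The leader's first-order condition 85 - 3q_W = 0 yields q_W = 85/3.
Then q_D = (354 - 3·(85/3))/6 = 269/6.
Price P = 374 - 3·(439/6) = 309/2.
Delta's profit: (309/2 - 20)·(269/6) - 3779 = 2251.0833.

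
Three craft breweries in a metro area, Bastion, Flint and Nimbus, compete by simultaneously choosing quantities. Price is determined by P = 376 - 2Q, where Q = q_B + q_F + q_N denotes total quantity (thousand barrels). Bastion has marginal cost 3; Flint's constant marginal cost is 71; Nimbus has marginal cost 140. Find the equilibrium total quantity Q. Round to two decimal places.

114.25

Bastion's profit: π_B = (376 - 2Q)q_B - (3q_B). Setting ∂π_B/∂q_B = 0: 373 - 4q_B - 2(q_F + q_N) = 0.
Flint's profit: π_F = (376 - 2Q)q_F - (71q_F). Setting ∂π_F/∂q_F = 0: 305 - 4q_F - 2(q_B + q_N) = 0.
Nimbus's first-order condition: 236 - 4q_N - 2(q_B + q_F) = 0.
Adding the 3 conditions: 914 − 4Q − 4Q = 0, i.e. Q = 457/4.
Back-substituting: q_B = (373 − 457/2)/2 = 289/4, q_F = (305 − 457/2)/2 = 153/4, q_N = (236 − 457/2)/2 = 15/4.
Total output Q = 289/4 + 153/4 + 15/4 = 457/4.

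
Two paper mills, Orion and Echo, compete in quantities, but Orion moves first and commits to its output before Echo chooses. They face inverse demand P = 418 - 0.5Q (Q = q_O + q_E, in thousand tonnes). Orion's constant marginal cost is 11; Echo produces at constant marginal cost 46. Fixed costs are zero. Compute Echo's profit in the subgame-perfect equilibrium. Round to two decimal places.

11400.50

Solve by backward induction. Given q_O, the follower Echo maximises π_E = (418 - (1/2)q_O - (1/2)q_E)q_E - 46q_E.
Setting the follower's marginal profit to zero, 372 - (1/2)q_O - q_E = 0, i.e. q_E = (372 - (1/2)q_O).
Orion substitutes q_E(q_O) into its own profit: π_O = q_O(418 - (1/2)q_O - (372 - (1/2)q_O)/2) - 11q_O = (232 - (1/4)q_O)q_O - 11q_O.
Leader FOC: 221 - (1/2)q_O = 0, so q_O = 442.
Then q_E = (372 - (1/2)·442) = 151.
Price P = 418 - (1/2)·593 = 243/2.
Echo's profit: (243/2 - 46)·151 = 11400.5000.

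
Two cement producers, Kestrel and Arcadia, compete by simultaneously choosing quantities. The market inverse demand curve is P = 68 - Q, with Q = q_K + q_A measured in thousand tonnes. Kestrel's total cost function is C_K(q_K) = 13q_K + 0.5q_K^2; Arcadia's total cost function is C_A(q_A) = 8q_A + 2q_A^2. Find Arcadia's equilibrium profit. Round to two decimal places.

Kestrel's profit: π_K = (68 - Q)q_K - (13q_K + (1/2)q_K²). Setting ∂π_K/∂q_K = 0: 55 - 3q_K - (q_A) = 0.
Arcadia's first-order condition: 60 - 6q_A - (q_K) = 0.
So q_K = (55 - q_A)/3 and q_A = (60 - q_K)/6.
Substituting one into the other gives q_K = 270/17 and q_A = 125/17.
Price P = 68 - 395/17 = 761/17.
Arcadia's profit: (761/17)·(125/17) - 8·(125/17) - 2(125/17)² = 162.1972.

162.20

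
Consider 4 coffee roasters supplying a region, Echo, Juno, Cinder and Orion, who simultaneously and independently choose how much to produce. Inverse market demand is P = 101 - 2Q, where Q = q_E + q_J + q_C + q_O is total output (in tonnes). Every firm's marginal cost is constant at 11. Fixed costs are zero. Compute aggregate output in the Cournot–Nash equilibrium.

A representative firm's profit is π_i = q_i(101 - 2Q) - 11q_i.
First-order condition (treating rivals' output as given): 90 - 4q_i - 2·Σ_{j≠i} q_j = 0.
By symmetry each firm produces the same amount; substituting Σ_{j≠i} q_j = 3q_i yields q_i = 90/10 = 9.
Total output Q = 9 + 9 + 9 + 9 = 36.

36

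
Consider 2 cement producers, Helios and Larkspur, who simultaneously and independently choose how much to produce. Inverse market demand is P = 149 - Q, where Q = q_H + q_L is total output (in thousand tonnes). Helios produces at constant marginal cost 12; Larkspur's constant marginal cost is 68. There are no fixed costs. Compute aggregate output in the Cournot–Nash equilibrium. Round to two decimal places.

Helios's profit: π_H = (149 - Q)q_H - (12q_H). Setting ∂π_H/∂q_H = 0: 137 - 2q_H - (q_L) = 0.
Larkspur's profit: π_L = (149 - Q)q_L - (68q_L). Setting ∂π_L/∂q_L = 0: 81 - 2q_L - (q_H) = 0.
Rearranging gives the reaction functions q_H = (137 - q_L)/2 and q_L = (81 - q_H)/2.
Substituting one into the other gives q_H = 193/3 and q_L = 25/3.
Total output Q = 193/3 + 25/3 = 218/3.

72.67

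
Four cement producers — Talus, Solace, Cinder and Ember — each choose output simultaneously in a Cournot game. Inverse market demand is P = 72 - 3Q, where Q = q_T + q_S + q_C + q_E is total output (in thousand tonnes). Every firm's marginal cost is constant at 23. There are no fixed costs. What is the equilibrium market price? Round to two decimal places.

32.80

A representative firm's profit is π_i = q_i(72 - 3Q) - 23q_i.
First-order condition (treating rivals' output as given): 49 - 6q_i - 3·Σ_{j≠i} q_j = 0.
With identical firms every q_j equals q_i, so Σ_{j≠i} q_j = 3q_i and 49 = 15q_i, giving q_i = 49/15.
Total output Q = 196/15, so price P = 72 - 3·(196/15) = 164/5.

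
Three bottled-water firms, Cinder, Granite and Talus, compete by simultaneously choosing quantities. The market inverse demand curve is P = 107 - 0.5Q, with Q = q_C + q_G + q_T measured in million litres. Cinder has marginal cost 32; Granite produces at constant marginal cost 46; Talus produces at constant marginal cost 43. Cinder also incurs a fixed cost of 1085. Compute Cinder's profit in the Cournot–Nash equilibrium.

165

Cinder's profit: π_C = (107 - 0.5Q)q_C - (32q_C). Setting ∂π_C/∂q_C = 0: 75 - q_C - (1/2)(q_G + q_T) = 0.
Granite's first-order condition: 61 - q_G - (1/2)(q_C + q_T) = 0.
Talus's profit: π_T = (107 - 0.5Q)q_T - (43q_T). Setting ∂π_T/∂q_T = 0: 64 - q_T - (1/2)(q_C + q_G) = 0.
Adding the 3 conditions: 200 − Q − Q = 0, i.e. Q = 100.
Back-substituting: q_C = (75 − 50)/(1/2) = 50, q_G = (61 − 50)/(1/2) = 22, q_T = (64 − 50)/(1/2) = 28.
Price P = 107 - (1/2)·100 = 57.
Cinder's profit: (57 - 32)·50 - 1085 = 165.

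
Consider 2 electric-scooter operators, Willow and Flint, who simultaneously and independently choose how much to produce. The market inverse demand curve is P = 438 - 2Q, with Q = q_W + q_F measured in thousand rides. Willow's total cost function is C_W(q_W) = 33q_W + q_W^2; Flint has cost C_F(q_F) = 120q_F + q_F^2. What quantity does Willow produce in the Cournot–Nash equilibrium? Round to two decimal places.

Willow's profit: π_W = (438 - 2Q)q_W - (33q_W + q_W²). Setting ∂π_W/∂q_W = 0: 405 - 6q_W - 2(q_F) = 0.
Flint's profit: π_F = (438 - 2Q)q_F - (120q_F + q_F²). Setting ∂π_F/∂q_F = 0: 318 - 6q_F - 2(q_W) = 0.
Rearranging gives the reaction functions q_W = (405 - 2q_F)/6 and q_F = (318 - 2q_W)/6.
Solving the pair: q_W = 897/16, q_F = 549/16.

56.06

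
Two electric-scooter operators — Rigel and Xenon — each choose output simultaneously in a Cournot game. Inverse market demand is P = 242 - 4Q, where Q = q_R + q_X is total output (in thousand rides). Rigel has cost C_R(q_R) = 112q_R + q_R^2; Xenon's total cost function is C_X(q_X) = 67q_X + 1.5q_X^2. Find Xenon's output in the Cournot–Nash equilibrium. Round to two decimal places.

Rigel's profit: π_R = (242 - 4Q)q_R - (112q_R + q_R²). Setting ∂π_R/∂q_R = 0: 130 - 10q_R - 4(q_X) = 0.
Xenon's first-order condition: 175 - 11q_X - 4(q_R) = 0.
So q_R = (130 - 4q_X)/10 and q_X = (175 - 4q_R)/11.
Solving the pair: q_R = 365/47, q_X = 615/47.

13.09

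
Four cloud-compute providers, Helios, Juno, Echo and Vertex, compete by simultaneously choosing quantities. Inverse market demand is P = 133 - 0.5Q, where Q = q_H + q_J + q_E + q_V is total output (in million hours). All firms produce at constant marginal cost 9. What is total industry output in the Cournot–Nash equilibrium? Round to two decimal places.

198.40

A representative firm's profit is π_i = q_i(133 - 0.5Q) - 9q_i.
Setting ∂π_i/∂q_i = 0 with rivals' quantities fixed: 124 - q_i - (1/2)·Σ_{j≠i} q_j = 0.
With identical firms every q_j equals q_i, so Σ_{j≠i} q_j = 3q_i and 124 = (5/2)q_i, giving q_i = 248/5.
Total output Q = 248/5 + 248/5 + 248/5 + 248/5 = 992/5.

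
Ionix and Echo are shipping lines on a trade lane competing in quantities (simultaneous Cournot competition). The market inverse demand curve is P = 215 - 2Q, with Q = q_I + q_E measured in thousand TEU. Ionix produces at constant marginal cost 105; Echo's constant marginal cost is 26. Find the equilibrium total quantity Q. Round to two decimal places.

Ionix's profit: π_I = (215 - 2Q)q_I - (105q_I). Setting ∂π_I/∂q_I = 0: 110 - 4q_I - 2(q_E) = 0.
Echo's profit: π_E = (215 - 2Q)q_E - (26q_E). Setting ∂π_E/∂q_E = 0: 189 - 4q_E - 2(q_I) = 0.
Best responses: q_I = (110 - 2q_E)/4, q_E = (189 - 2q_I)/4.
Substituting one into the other gives q_I = 31/6 and q_E = 134/3.
Total output Q = 31/6 + 134/3 = 299/6.

49.83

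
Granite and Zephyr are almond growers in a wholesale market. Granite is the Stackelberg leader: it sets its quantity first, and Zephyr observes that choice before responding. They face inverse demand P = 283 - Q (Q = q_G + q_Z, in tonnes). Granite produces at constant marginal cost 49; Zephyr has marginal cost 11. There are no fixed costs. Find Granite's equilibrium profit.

4802

The follower Zephyr best-responds to any q_G: π_Z = (283 - Q)q_Z - 11q_Z.
∂π_Z/∂q_Z = 272 - q_G - 2q_Z = 0 gives the reaction function q_Z = (272 - q_G)/2.
Granite substitutes q_Z(q_G) into its own profit: π_G = q_G(283 - q_G - (272 - q_G)/2) - 49q_G = (147 - (1/2)q_G)q_G - 49q_G.
Maximising: ∂π_G/∂q_G = 98 - q_G = 0, giving q_G = 98.
Then q_Z = (272 - 98)/2 = 87.
Price P = 283 - 185 = 98.
Granite's profit: (98 - 49)·98 = 4802.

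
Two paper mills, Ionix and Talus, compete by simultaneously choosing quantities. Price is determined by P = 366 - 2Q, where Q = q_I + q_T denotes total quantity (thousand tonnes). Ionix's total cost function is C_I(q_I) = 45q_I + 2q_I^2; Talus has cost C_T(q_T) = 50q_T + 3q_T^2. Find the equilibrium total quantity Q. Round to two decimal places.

58.74

Ionix's profit: π_I = (366 - 2Q)q_I - (45q_I + 2q_I²). Setting ∂π_I/∂q_I = 0: 321 - 8q_I - 2(q_T) = 0.
Talus's first-order condition: 316 - 10q_T - 2(q_I) = 0.
Best responses: q_I = (321 - 2q_T)/8, q_T = (316 - 2q_I)/10.
Substituting one into the other gives q_I = 1289/38 and q_T = 943/38.
Total output Q = 1289/38 + 943/38 = 1116/19.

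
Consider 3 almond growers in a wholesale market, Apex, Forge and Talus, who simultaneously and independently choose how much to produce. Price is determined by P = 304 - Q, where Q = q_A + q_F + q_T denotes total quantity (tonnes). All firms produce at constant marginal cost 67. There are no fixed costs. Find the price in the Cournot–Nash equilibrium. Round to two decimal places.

126.25

Each firm earns π_i = (304 - Q)q_i - 67q_i.
Setting ∂π_i/∂q_i = 0 with rivals' quantities fixed: 237 - 2q_i - Σ_{j≠i} q_j = 0.
With identical firms every q_j equals q_i, so Σ_{j≠i} q_j = 2q_i and 237 = 4q_i, giving q_i = 237/4.
Total output Q = 711/4, so price P = 304 - 711/4 = 505/4.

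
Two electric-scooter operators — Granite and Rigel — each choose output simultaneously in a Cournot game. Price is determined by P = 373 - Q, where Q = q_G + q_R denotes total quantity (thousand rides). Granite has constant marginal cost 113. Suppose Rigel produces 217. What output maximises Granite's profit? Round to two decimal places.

With the rival's output fixed at 217, Granite's profit is π_G = (373 - 217 - q_G)q_G - (113q_G) = (156 - q_G)q_G - (113q_G).
∂π_G/∂q_G = 43 - 2q_G = 0, so q_G = 43/2.

21.50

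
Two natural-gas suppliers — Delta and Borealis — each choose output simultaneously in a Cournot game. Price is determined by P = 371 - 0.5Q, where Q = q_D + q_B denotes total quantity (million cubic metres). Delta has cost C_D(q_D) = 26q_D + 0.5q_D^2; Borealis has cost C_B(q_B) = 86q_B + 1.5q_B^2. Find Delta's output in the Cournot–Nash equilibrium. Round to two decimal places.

159.68

Delta's profit: π_D = (371 - 0.5Q)q_D - (26q_D + (1/2)q_D²). Setting ∂π_D/∂q_D = 0: 345 - 2q_D - (1/2)(q_B) = 0.
Borealis's profit: π_B = (371 - 0.5Q)q_B - (86q_B + (3/2)q_B²). Setting ∂π_B/∂q_B = 0: 285 - 4q_B - (1/2)(q_D) = 0.
So q_D = (345 - (1/2)q_B)/2 and q_B = (285 - (1/2)q_D)/4.
Solving the pair: q_D = 159.6774, q_B = 1590/31.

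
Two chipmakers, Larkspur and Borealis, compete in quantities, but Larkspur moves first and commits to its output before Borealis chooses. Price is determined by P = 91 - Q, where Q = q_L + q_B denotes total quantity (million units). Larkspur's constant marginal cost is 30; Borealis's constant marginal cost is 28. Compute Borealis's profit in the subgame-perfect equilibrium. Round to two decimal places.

The follower Borealis best-responds to any q_L: π_B = (91 - Q)q_B - 28q_B.
∂π_B/∂q_B = 63 - q_L - 2q_B = 0 gives the reaction function q_B = (63 - q_L)/2.
Larkspur substitutes q_B(q_L) into its own profit: π_L = q_L(91 - q_L - (63 - q_L)/2) - 30q_L = (119/2 - (1/2)q_L)q_L - 30q_L.
Maximising: ∂π_L/∂q_L = 59/2 - q_L = 0, giving q_L = 59/2.
Then q_B = (63 - 59/2)/2 = 67/4.
Price P = 91 - 185/4 = 179/4.
Borealis's profit: (179/4 - 28)·(67/4) = 280.5625.

280.56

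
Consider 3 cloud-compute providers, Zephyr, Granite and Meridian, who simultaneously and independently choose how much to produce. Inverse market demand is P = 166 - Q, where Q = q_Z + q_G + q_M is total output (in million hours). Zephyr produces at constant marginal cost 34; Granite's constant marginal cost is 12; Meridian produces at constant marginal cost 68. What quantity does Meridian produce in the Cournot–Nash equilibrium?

2

Zephyr's profit: π_Z = (166 - Q)q_Z - (34q_Z). Setting ∂π_Z/∂q_Z = 0: 132 - 2q_Z - (q_G + q_M) = 0.
Granite's first-order condition: 154 - 2q_G - (q_Z + q_M) = 0.
Meridian's profit: π_M = (166 - Q)q_M - (68q_M). Setting ∂π_M/∂q_M = 0: 98 - 2q_M - (q_Z + q_G) = 0.
Adding the 3 first-order conditions: 384 − 4Q = 0, so Q = 96.
Back-substituting: q_Z = (132 − 96) = 36, q_G = (154 − 96) = 58, q_M = (98 − 96) = 2.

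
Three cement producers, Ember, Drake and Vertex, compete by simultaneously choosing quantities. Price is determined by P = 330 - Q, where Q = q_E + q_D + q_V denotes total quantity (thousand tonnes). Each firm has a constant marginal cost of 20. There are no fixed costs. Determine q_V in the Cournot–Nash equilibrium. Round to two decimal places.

Each firm earns π_i = (330 - Q)q_i - 20q_i.
Setting ∂π_i/∂q_i = 0 with rivals' quantities fixed: 310 - 2q_i - Σ_{j≠i} q_j = 0.
With identical firms every q_j equals q_i, so Σ_{j≠i} q_j = 2q_i and 310 = 4q_i, giving q_i = 155/2.

77.50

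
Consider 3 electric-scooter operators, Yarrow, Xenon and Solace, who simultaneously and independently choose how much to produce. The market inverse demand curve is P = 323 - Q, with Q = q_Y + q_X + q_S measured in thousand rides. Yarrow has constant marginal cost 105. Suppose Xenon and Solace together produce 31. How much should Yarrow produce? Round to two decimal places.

93.50

With rivals' combined output fixed at 31, Yarrow's profit is π_Y = (323 - 31 - q_Y)q_Y - (105q_Y) = (292 - q_Y)q_Y - (105q_Y).
∂π_Y/∂q_Y = 187 - 2q_Y = 0, so q_Y = 187/2.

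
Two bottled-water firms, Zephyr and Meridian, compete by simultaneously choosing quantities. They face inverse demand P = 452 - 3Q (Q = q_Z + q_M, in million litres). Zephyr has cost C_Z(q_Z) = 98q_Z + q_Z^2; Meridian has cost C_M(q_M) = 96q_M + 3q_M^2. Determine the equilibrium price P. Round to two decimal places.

280.76

Zephyr's profit: π_Z = (452 - 3Q)q_Z - (98q_Z + q_Z²). Setting ∂π_Z/∂q_Z = 0: 354 - 8q_Z - 3(q_M) = 0.
Meridian's first-order condition: 356 - 12q_M - 3(q_Z) = 0.
Rearranging gives the reaction functions q_Z = (354 - 3q_M)/8 and q_M = (356 - 3q_Z)/12.
Substituting one into the other gives q_Z = 1060/29 and q_M = 1786/87.
Total output Q = 57.0805, so price P = 452 - 3·57.0805 = 280.7586.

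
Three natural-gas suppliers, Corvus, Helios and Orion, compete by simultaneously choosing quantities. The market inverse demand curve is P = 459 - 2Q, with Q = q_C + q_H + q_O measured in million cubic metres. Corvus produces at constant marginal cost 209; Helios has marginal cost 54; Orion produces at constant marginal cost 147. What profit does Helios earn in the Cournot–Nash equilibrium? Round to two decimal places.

13325.28

Corvus's profit: π_C = (459 - 2Q)q_C - (209q_C). Setting ∂π_C/∂q_C = 0: 250 - 4q_C - 2(q_H + q_O) = 0.
Helios's first-order condition: 405 - 4q_H - 2(q_C + q_O) = 0.
Orion's first-order condition: 312 - 4q_O - 2(q_C + q_H) = 0.
Summing all 3 equations gives 967 − 8Q = 0, hence Q = 967/8.
Back-substituting: q_C = (250 − 967/4)/2 = 33/8, q_H = (405 − 967/4)/2 = 653/8, q_O = (312 − 967/4)/2 = 281/8.
Price P = 459 - 2·(967/8) = 869/4.
Helios's profit: (869/4 - 54)·(653/8) = 13325.2813.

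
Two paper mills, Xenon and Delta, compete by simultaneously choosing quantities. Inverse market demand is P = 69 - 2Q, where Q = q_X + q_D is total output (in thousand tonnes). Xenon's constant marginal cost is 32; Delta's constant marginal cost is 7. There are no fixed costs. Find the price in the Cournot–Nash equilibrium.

36

Xenon's profit: π_X = (69 - 2Q)q_X - (32q_X). Setting ∂π_X/∂q_X = 0: 37 - 4q_X - 2(q_D) = 0.
Delta's profit: π_D = (69 - 2Q)q_D - (7q_D). Setting ∂π_D/∂q_D = 0: 62 - 4q_D - 2(q_X) = 0.
Rearranging gives the reaction functions q_X = (37 - 2q_D)/4 and q_D = (62 - 2q_X)/4.
Substituting one into the other gives q_X = 2 and q_D = 29/2.
Total output Q = 33/2, so price P = 69 - 2·(33/2) = 36.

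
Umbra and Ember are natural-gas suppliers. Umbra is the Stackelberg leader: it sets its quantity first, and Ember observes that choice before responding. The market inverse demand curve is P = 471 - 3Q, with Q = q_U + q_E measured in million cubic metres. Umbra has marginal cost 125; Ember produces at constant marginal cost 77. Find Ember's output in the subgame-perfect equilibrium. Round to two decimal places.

The follower Ember best-responds to any q_U: π_E = (471 - 3Q)q_E - 77q_E.
Setting the follower's marginal profit to zero, 394 - 3q_U - 6q_E = 0, i.e. q_E = (394 - 3q_U)/6.
Umbra substitutes q_E(q_U) into its own profit: π_U = q_U(471 - 3q_U - (394 - 3q_U)/2) - 125q_U = (274 - (3/2)q_U)q_U - 125q_U.
The leader's first-order condition 149 - 3q_U = 0 yields q_U = 149/3.
Then q_E = (394 - 3·(149/3))/6 = 245/6.

40.83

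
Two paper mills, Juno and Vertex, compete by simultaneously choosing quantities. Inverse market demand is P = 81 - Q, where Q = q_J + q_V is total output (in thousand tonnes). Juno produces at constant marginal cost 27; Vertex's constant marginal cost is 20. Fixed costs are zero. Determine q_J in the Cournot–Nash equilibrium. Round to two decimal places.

Juno's profit: π_J = (81 - Q)q_J - (27q_J). Setting ∂π_J/∂q_J = 0: 54 - 2q_J - (q_V) = 0.
Vertex's first-order condition: 61 - 2q_V - (q_J) = 0.
Rearranging gives the reaction functions q_J = (54 - q_V)/2 and q_V = (61 - q_J)/2.
Substituting one into the other gives q_J = 47/3 and q_V = 68/3.

15.67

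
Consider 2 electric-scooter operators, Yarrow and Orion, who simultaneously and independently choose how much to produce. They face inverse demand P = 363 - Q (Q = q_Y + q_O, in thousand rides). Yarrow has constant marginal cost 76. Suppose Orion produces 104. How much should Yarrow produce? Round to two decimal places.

91.50

With the rival's output fixed at 104, Yarrow's profit is π_Y = (363 - 104 - q_Y)q_Y - (76q_Y) = (259 - q_Y)q_Y - (76q_Y).
∂π_Y/∂q_Y = 183 - 2q_Y = 0, so q_Y = 183/2.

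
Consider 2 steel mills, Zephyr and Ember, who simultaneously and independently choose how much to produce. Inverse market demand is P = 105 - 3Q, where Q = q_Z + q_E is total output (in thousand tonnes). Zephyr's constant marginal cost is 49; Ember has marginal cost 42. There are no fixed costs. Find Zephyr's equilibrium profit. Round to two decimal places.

Zephyr's profit: π_Z = (105 - 3Q)q_Z - (49q_Z). Setting ∂π_Z/∂q_Z = 0: 56 - 6q_Z - 3(q_E) = 0.
Ember's first-order condition: 63 - 6q_E - 3(q_Z) = 0.
Rearranging gives the reaction functions q_Z = (56 - 3q_E)/6 and q_E = (63 - 3q_Z)/6.
Solving the pair: q_Z = 49/9, q_E = 70/9.
Price P = 105 - 3·(119/9) = 196/3.
Zephyr's profit: (196/3 - 49)·(49/9) = 88.9259.

88.93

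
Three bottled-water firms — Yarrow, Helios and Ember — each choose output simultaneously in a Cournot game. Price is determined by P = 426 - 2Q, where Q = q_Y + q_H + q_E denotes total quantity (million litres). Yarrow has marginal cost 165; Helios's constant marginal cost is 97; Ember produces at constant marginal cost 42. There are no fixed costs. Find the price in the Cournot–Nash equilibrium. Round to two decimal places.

Yarrow's profit: π_Y = (426 - 2Q)q_Y - (165q_Y). Setting ∂π_Y/∂q_Y = 0: 261 - 4q_Y - 2(q_H + q_E) = 0.
Helios's profit: π_H = (426 - 2Q)q_H - (97q_H). Setting ∂π_H/∂q_H = 0: 329 - 4q_H - 2(q_Y + q_E) = 0.
Ember's first-order condition: 384 - 4q_E - 2(q_Y + q_H) = 0.
Adding the 3 first-order conditions: 974 − 8Q = 0, so Q = 487/4.
Back-substituting: q_Y = (261 − 487/2)/2 = 35/4, q_H = (329 − 487/2)/2 = 171/4, q_E = (384 − 487/2)/2 = 281/4.
Total output Q = 487/4, so price P = 426 - 2·(487/4) = 365/2.

182.50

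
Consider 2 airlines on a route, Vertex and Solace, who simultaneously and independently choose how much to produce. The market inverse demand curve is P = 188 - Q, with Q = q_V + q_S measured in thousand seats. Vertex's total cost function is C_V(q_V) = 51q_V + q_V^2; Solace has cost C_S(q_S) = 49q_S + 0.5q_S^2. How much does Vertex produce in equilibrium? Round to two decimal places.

24.73

Vertex's profit: π_V = (188 - Q)q_V - (51q_V + q_V²). Setting ∂π_V/∂q_V = 0: 137 - 4q_V - (q_S) = 0.
Solace's profit: π_S = (188 - Q)q_S - (49q_S + (1/2)q_S²). Setting ∂π_S/∂q_S = 0: 139 - 3q_S - (q_V) = 0.
Rearranging gives the reaction functions q_V = (137 - q_S)/4 and q_S = (139 - q_V)/3.
Solving the pair: q_V = 272/11, q_S = 419/11.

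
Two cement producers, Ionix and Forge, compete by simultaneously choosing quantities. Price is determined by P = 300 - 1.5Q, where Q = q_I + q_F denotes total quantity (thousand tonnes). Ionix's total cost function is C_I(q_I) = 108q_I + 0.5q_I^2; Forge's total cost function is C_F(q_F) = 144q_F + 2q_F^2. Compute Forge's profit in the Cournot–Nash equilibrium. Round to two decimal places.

595.93

Ionix's profit: π_I = (300 - 1.5Q)q_I - (108q_I + (1/2)q_I²). Setting ∂π_I/∂q_I = 0: 192 - 4q_I - (3/2)(q_F) = 0.
Forge's first-order condition: 156 - 7q_F - (3/2)(q_I) = 0.
So q_I = (192 - (3/2)q_F)/4 and q_F = (156 - (3/2)q_I)/7.
Solving the pair: q_I = 43.1068, q_F = 1344/103.
Price P = 300 - (3/2)·56.1553 = 215.7670.
Forge's profit: 215.7670·(1344/103) - 144·(1344/103) - 2(1344/103)² = 595.9257.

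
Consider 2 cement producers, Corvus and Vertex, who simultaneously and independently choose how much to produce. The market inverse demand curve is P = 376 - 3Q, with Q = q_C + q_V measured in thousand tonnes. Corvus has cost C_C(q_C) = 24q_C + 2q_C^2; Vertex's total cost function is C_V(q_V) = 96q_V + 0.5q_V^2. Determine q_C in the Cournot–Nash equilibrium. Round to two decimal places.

26.62

Corvus's profit: π_C = (376 - 3Q)q_C - (24q_C + 2q_C²). Setting ∂π_C/∂q_C = 0: 352 - 10q_C - 3(q_V) = 0.
Vertex's profit: π_V = (376 - 3Q)q_V - (96q_V + (1/2)q_V²). Setting ∂π_V/∂q_V = 0: 280 - 7q_V - 3(q_C) = 0.
Rearranging gives the reaction functions q_C = (352 - 3q_V)/10 and q_V = (280 - 3q_C)/7.
Substituting one into the other gives q_C = 1624/61 and q_V = 1744/61.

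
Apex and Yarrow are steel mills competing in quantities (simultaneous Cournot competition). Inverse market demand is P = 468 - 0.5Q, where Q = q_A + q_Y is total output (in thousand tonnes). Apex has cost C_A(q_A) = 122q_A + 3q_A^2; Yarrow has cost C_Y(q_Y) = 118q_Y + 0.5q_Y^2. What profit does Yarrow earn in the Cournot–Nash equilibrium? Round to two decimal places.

Apex's profit: π_A = (468 - 0.5Q)q_A - (122q_A + 3q_A²). Setting ∂π_A/∂q_A = 0: 346 - 7q_A - (1/2)(q_Y) = 0.
Yarrow's profit: π_Y = (468 - 0.5Q)q_Y - (118q_Y + (1/2)q_Y²). Setting ∂π_Y/∂q_Y = 0: 350 - 2q_Y - (1/2)(q_A) = 0.
Rearranging gives the reaction functions q_A = (346 - (1/2)q_Y)/7 and q_Y = (350 - (1/2)q_A)/2.
Solving the pair: q_A = 188/5, q_Y = 828/5.
Price P = 468 - (1/2)·(1016/5) = 1832/5.
Yarrow's profit: (1832/5)·(828/5) - 118·(828/5) - (1/2)(828/5)² = 27423.3600.

27423.36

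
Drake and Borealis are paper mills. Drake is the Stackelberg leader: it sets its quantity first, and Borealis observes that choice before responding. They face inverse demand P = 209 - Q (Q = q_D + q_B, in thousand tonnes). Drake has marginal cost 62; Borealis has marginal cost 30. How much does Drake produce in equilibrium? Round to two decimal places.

57.50

Solve by backward induction. Given q_D, the follower Borealis maximises π_B = (209 - q_D - q_B)q_B - 30q_B.
Setting the follower's marginal profit to zero, 179 - q_D - 2q_B = 0, i.e. q_B = (179 - q_D)/2.
Drake substitutes q_B(q_D) into its own profit: π_D = q_D(209 - q_D - (179 - q_D)/2) - 62q_D = (239/2 - (1/2)q_D)q_D - 62q_D.
The leader's first-order condition 115/2 - q_D = 0 yields q_D = 115/2.
Then q_B = (179 - 115/2)/2 = 243/4.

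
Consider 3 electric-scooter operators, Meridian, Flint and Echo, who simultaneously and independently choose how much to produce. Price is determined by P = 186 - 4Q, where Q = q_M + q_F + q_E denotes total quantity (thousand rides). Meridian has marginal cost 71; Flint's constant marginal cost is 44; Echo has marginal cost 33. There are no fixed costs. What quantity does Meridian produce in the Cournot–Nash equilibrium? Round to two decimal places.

3.13

Meridian's profit: π_M = (186 - 4Q)q_M - (71q_M). Setting ∂π_M/∂q_M = 0: 115 - 8q_M - 4(q_F + q_E) = 0.
Flint's first-order condition: 142 - 8q_F - 4(q_M + q_E) = 0.
Echo's profit: π_E = (186 - 4Q)q_E - (33q_E). Setting ∂π_E/∂q_E = 0: 153 - 8q_E - 4(q_M + q_F) = 0.
Summing all 3 equations gives 410 − 16Q = 0, hence Q = 205/8.
Back-substituting: q_M = (115 − 205/2)/4 = 25/8, q_F = (142 − 205/2)/4 = 79/8, q_E = (153 − 205/2)/4 = 101/8.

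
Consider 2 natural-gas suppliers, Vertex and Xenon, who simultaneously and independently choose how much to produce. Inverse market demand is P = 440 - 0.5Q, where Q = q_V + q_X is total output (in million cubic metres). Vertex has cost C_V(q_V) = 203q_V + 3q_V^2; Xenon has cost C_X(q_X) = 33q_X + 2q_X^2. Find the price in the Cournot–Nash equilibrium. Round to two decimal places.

386.59

Vertex's profit: π_V = (440 - 0.5Q)q_V - (203q_V + 3q_V²). Setting ∂π_V/∂q_V = 0: 237 - 7q_V - (1/2)(q_X) = 0.
Xenon's first-order condition: 407 - 5q_X - (1/2)(q_V) = 0.
Best responses: q_V = (237 - (1/2)q_X)/7, q_X = (407 - (1/2)q_V)/5.
Solving the pair: q_V = 28.2446, q_X = 78.5755.
Total output Q = 106.8201, so price P = 440 - (1/2)·106.8201 = 386.5899.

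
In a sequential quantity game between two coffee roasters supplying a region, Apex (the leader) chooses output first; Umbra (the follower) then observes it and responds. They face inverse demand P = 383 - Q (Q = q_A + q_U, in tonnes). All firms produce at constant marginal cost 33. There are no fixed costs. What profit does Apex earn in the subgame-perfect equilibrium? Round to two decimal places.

The follower Umbra best-responds to any q_A: π_U = (383 - Q)q_U - 33q_U.
∂π_U/∂q_U = 350 - q_A - 2q_U = 0 gives the reaction function q_U = (350 - q_A)/2.
Apex substitutes q_U(q_A) into its own profit: π_A = q_A(383 - q_A - (350 - q_A)/2) - 33q_A = (208 - (1/2)q_A)q_A - 33q_A.
Leader FOC: 175 - q_A = 0, so q_A = 175.
Then q_U = (350 - 175)/2 = 175/2.
Price P = 383 - 525/2 = 241/2.
Apex's profit: (241/2 - 33)·175 = 15312.5000.

15312.50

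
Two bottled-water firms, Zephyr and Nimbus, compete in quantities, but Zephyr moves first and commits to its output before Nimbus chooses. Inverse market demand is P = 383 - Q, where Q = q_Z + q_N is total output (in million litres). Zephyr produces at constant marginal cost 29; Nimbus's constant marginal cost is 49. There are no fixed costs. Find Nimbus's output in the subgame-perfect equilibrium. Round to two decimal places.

Solve by backward induction. Given q_Z, the follower Nimbus maximises π_N = (383 - q_Z - q_N)q_N - 49q_N.
Follower FOC: 334 - q_Z - 2q_N = 0, so q_N(q_Z) = (334 - q_Z)/2.
The leader anticipates this reaction. Substituting into P = 383 - Q gives P = 216 - (1/2)q_Z, so π_Z = (216 - (1/2)q_Z)q_Z - 29q_Z.
Leader FOC: 187 - q_Z = 0, so q_Z = 187.
Then q_N = (334 - 187)/2 = 147/2.

73.50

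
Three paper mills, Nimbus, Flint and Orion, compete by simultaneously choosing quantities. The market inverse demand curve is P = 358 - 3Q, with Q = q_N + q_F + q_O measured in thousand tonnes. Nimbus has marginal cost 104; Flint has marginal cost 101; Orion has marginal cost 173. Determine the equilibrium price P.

184

Nimbus's profit: π_N = (358 - 3Q)q_N - (104q_N). Setting ∂π_N/∂q_N = 0: 254 - 6q_N - 3(q_F + q_O) = 0.
Flint's first-order condition: 257 - 6q_F - 3(q_N + q_O) = 0.
Orion's first-order condition: 185 - 6q_O - 3(q_N + q_F) = 0.
Summing all 3 equations gives 696 − 12Q = 0, hence Q = 58.
Back-substituting: q_N = (254 − 174)/3 = 80/3, q_F = (257 − 174)/3 = 83/3, q_O = (185 − 174)/3 = 11/3.
Total output Q = 58, so price P = 358 - 3·58 = 184.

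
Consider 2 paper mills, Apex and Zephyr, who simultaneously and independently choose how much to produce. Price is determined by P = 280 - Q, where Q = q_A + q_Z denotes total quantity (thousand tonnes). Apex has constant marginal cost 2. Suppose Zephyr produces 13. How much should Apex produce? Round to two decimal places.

With the rival's output fixed at 13, Apex's profit is π_A = (280 - 13 - q_A)q_A - (2q_A) = (267 - q_A)q_A - (2q_A).
∂π_A/∂q_A = 265 - 2q_A = 0, so q_A = 265/2.

132.50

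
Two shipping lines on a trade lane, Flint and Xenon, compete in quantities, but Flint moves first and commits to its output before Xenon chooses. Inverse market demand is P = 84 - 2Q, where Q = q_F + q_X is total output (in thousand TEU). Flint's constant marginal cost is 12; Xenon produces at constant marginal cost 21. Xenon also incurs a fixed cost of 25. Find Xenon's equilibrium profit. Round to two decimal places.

The follower Xenon best-responds to any q_F: π_X = (84 - 2Q)q_X - 21q_X.
∂π_X/∂q_X = 63 - 2q_F - 4q_X = 0 gives the reaction function q_X = (63 - 2q_F)/4.
The leader anticipates this reaction. Substituting into P = 84 - 2Q gives P = 105/2 - q_F, so π_F = (105/2 - q_F)q_F - 12q_F.
The leader's first-order condition 81/2 - 2q_F = 0 yields q_F = 81/4.
Then q_X = (63 - 2·(81/4))/4 = 45/8.
Price P = 84 - 2·(207/8) = 129/4.
Xenon's profit: (129/4 - 21)·(45/8) - 25 = 1225/32.

38.28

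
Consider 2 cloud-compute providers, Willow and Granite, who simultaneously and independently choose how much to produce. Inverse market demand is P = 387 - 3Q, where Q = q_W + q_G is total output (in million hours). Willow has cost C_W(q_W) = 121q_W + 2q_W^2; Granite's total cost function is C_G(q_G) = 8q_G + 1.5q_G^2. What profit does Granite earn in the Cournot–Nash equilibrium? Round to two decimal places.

Willow's profit: π_W = (387 - 3Q)q_W - (121q_W + 2q_W²). Setting ∂π_W/∂q_W = 0: 266 - 10q_W - 3(q_G) = 0.
Granite's first-order condition: 379 - 9q_G - 3(q_W) = 0.
Rearranging gives the reaction functions q_W = (266 - 3q_G)/10 and q_G = (379 - 3q_W)/9.
Substituting one into the other gives q_W = 419/27 and q_G = 36.9383.
Price P = 387 - 3·52.4568 = 229.6296.
Granite's profit: 229.6296·36.9383 - 8·36.9383 - (3/2)·36.9383² = 6139.9616.

6139.96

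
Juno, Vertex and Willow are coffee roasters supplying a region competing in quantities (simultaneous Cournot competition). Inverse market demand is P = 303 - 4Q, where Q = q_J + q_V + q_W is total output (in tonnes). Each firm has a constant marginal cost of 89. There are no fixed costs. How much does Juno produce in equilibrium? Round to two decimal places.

13.38

Each firm earns π_i = (303 - 4Q)q_i - 89q_i.
First-order condition (treating rivals' output as given): 214 - 8q_i - 4·Σ_{j≠i} q_j = 0.
With identical firms every q_j equals q_i, so Σ_{j≠i} q_j = 2q_i and 214 = 16q_i, giving q_i = 107/8.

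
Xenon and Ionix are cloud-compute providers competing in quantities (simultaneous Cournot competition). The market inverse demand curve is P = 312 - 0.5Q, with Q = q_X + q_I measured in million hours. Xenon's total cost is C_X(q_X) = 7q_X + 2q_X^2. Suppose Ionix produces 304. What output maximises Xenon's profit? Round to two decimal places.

30.60

With the rival's output fixed at 304, Xenon's profit is π_X = (312 - (1/2)·304 - (1/2)q_X)q_X - (7q_X + 2q_X²) = (160 - (1/2)q_X)q_X - (7q_X + 2q_X²).
∂π_X/∂q_X = 153 - 5q_X = 0, so q_X = 153/5.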